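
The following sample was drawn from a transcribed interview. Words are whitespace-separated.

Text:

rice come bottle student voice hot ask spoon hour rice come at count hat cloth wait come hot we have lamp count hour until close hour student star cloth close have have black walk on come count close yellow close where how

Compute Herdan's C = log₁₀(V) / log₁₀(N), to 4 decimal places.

0.8717

N = 42, V = 26.
log₁₀(V) = 1.414973, log₁₀(N) = 1.623249
C = 1.414973 / 1.623249 = 0.8717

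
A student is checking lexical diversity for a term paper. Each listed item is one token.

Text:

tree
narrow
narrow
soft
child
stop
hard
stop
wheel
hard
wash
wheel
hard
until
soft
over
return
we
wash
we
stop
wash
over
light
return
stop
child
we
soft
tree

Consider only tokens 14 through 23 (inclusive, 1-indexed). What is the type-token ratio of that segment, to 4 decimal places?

0.7000

Segment tokens 14–23: until, soft, over, return, we, wash, we, stop, wash, over
Segment N = 10, segment V = 7.
TTR = 7 / 10 = 0.7000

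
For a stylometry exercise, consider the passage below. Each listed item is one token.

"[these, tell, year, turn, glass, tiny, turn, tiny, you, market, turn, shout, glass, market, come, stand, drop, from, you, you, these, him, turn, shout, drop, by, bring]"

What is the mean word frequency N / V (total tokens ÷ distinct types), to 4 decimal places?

N = 27 tokens, V = 16 types.
Mean frequency = N / V = 27 / 16 = 1.6875

1.6875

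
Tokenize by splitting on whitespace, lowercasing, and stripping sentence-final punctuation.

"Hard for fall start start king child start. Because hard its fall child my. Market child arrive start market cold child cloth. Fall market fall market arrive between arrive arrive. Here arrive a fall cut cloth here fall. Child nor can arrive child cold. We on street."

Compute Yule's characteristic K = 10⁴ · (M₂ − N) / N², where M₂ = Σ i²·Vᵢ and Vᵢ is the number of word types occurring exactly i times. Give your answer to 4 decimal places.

552.2861

Frequencies: fall:6, child:6, arrive:6, start:4, market:4, hard:2, cold:2, cloth:2, here:2, for:1, king:1, because:1, its:1, my:1, between:1, a:1, cut:1, nor:1, can:1, we:1, … (2 more, each freq 1)
N = 47. Frequency spectrum: V_1=13, V_2=4, V_4=2, V_6=3
M₂ = 1²·13 + 2²·4 + 4²·2 + 6²·3 = 169
K = 10000 × (169 − 47) / 47² = 552.2861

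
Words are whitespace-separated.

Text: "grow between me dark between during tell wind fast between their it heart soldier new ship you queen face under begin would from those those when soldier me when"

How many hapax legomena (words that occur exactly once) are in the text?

18

Frequencies: between:3, me:2, soldier:2, those:2, when:2, grow:1, dark:1, during:1, tell:1, wind:1, fast:1, their:1, it:1, heart:1, new:1, ship:1, you:1, queen:1, face:1, under:1, … (3 more, each freq 1)
Hapax (freq=1): begin, dark, during, face, fast, from, grow, heart, it, new, queen, ship, tell, their, under, wind, would, you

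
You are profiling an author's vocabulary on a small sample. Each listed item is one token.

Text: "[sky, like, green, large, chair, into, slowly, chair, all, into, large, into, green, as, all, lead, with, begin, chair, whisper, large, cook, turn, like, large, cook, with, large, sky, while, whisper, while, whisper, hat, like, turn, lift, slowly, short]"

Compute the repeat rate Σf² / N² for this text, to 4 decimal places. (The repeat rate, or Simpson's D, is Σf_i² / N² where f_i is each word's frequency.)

0.0651

Frequencies: large:5, like:3, chair:3, into:3, whisper:3, sky:2, green:2, slowly:2, all:2, with:2, cook:2, turn:2, while:2, as:1, lead:1, begin:1, hat:1, lift:1, short:1
Σf² = 99; N² = 1521
Repeat rate = 99 / 1521 = 0.0651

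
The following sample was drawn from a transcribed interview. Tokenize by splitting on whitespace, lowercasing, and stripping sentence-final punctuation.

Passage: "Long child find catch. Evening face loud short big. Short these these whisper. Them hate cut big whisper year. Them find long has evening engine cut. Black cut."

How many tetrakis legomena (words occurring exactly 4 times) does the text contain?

Frequencies: cut:3, long:2, find:2, evening:2, short:2, big:2, these:2, whisper:2, them:2, child:1, catch:1, face:1, loud:1, hate:1, year:1, has:1, engine:1, black:1
Words with frequency 4: (none)

0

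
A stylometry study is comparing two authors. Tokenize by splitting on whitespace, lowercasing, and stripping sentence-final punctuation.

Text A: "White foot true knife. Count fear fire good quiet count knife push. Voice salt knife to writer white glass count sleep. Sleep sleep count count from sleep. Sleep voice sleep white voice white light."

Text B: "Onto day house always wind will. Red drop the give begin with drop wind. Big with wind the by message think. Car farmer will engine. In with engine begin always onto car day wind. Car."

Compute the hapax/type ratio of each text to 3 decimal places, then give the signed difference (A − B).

A: hapax=13, V=18, ratio=0.722
B: hapax=9, V=20, ratio=0.450
Difference = 0.722 − 0.450 = 0.272

0.272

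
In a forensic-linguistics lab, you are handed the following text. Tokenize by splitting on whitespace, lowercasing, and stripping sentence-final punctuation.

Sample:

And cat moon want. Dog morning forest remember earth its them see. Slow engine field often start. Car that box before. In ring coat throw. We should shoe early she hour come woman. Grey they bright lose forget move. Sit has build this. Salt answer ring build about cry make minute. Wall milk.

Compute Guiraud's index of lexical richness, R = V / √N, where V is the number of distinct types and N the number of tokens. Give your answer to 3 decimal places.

N = 53, V = 51.
√N = 7.280110
R = 51 / 7.280110 = 7.005

7.005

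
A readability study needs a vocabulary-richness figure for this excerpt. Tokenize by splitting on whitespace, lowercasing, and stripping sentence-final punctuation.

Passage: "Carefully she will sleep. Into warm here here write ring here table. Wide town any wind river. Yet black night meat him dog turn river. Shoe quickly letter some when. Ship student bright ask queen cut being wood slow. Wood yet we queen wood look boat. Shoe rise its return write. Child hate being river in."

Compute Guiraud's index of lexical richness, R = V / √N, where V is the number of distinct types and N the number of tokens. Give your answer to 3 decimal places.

N = 56, V = 45.
√N = 7.483315
R = 45 / 7.483315 = 6.013

6.013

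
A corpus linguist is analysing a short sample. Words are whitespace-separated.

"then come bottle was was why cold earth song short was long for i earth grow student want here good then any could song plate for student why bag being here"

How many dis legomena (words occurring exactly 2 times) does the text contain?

Frequencies: was:3, then:2, why:2, earth:2, song:2, for:2, student:2, here:2, come:1, bottle:1, cold:1, short:1, long:1, i:1, grow:1, want:1, good:1, any:1, could:1, plate:1, … (2 more, each freq 1)
Words with frequency 2: earth, for, here, song, student, then, why

7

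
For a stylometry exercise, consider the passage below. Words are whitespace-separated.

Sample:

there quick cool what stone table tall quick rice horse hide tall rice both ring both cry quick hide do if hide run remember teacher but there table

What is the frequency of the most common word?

3

Frequencies: quick:3, hide:3, there:2, table:2, tall:2, rice:2, both:2, cool:1, what:1, stone:1, horse:1, ring:1, cry:1, do:1, if:1, run:1, remember:1, teacher:1, but:1
Most common: 'quick' with frequency 3.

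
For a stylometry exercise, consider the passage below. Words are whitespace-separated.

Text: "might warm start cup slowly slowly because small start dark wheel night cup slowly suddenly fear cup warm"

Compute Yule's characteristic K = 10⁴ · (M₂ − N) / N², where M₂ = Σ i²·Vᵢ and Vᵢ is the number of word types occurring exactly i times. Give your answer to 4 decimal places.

Frequencies: cup:3, slowly:3, warm:2, start:2, might:1, because:1, small:1, dark:1, wheel:1, night:1, suddenly:1, fear:1
N = 18. Frequency spectrum: V_1=8, V_2=2, V_3=2
M₂ = 1²·8 + 2²·2 + 3²·2 = 34
K = 10000 × (34 − 18) / 18² = 493.8272

493.8272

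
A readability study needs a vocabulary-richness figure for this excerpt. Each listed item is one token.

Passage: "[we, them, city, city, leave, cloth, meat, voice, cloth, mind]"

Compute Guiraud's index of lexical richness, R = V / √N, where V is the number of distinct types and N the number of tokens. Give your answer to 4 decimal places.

N = 10, V = 8.
√N = 3.162278
R = 8 / 3.162278 = 2.5298

2.5298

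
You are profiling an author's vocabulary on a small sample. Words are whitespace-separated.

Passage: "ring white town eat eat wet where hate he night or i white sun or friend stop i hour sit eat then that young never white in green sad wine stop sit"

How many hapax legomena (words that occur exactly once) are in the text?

Frequencies: white:3, eat:3, or:2, i:2, stop:2, sit:2, ring:1, town:1, wet:1, where:1, hate:1, he:1, night:1, sun:1, friend:1, hour:1, then:1, that:1, young:1, never:1, … (4 more, each freq 1)
Hapax (freq=1): friend, green, hate, he, hour, in, never, night, ring, sad, sun, that, then, town, wet, where, wine, young

18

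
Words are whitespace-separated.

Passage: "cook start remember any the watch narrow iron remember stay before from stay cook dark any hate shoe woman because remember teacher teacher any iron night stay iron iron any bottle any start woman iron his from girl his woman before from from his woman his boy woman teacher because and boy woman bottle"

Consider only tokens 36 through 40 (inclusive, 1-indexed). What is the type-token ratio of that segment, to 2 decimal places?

Segment tokens 36–40: his, from, girl, his, woman
Segment N = 5, segment V = 4.
TTR = 4 / 5 = 0.80

0.80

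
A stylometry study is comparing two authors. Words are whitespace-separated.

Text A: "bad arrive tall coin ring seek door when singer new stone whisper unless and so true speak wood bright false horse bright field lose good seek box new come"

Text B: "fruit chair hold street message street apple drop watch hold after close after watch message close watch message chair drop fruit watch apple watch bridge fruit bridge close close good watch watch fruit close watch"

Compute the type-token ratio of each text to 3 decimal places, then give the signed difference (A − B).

TTR(A) = 26/29 = 0.897
TTR(B) = 12/35 = 0.343
Difference = 0.897 − 0.343 = 0.554

0.554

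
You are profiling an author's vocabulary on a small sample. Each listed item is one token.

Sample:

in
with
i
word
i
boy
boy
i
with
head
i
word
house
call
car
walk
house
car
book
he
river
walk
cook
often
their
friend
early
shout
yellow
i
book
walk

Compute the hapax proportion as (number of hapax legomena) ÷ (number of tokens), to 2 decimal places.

0.38

Frequencies: i:5, walk:3, with:2, word:2, boy:2, house:2, car:2, book:2, in:1, head:1, call:1, he:1, river:1, cook:1, often:1, their:1, friend:1, early:1, shout:1, yellow:1
Hapax count = 12; token count = 32.
Ratio = 12 / 32 = 0.38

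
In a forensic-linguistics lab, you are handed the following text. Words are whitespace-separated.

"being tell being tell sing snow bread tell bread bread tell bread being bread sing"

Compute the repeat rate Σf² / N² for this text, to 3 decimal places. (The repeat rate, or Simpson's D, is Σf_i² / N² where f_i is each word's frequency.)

Frequencies: bread:5, tell:4, being:3, sing:2, snow:1
Σf² = 55; N² = 225
Repeat rate = 55 / 225 = 0.244

0.244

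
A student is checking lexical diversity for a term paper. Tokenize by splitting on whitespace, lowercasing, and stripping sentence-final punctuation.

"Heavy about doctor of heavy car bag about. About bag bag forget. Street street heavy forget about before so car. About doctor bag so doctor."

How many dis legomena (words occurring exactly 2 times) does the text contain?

Frequencies: about:5, bag:4, heavy:3, doctor:3, car:2, forget:2, street:2, so:2, of:1, before:1
Words with frequency 2: car, forget, so, street

4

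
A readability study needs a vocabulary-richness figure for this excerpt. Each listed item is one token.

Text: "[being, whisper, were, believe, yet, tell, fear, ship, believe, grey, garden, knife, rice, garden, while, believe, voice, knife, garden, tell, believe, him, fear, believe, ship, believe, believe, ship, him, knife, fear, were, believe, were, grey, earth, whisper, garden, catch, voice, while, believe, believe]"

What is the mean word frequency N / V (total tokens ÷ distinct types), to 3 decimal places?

N = 43 tokens, V = 17 types.
Mean frequency = N / V = 43 / 17 = 2.529

2.529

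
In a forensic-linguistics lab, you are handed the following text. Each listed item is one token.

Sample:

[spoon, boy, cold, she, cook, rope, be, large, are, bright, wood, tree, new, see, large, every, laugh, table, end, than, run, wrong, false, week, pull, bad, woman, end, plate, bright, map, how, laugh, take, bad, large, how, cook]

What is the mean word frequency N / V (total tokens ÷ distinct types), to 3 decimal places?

N = 38 tokens, V = 30 types.
Mean frequency = N / V = 38 / 30 = 1.267

1.267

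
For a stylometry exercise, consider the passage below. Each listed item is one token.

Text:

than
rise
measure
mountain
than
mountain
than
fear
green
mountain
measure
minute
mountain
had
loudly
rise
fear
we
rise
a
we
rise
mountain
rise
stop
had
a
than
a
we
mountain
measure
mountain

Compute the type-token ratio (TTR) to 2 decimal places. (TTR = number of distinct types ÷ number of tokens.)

N = 33 tokens, V = 12 types.
TTR = V / N = 12 / 33 = 0.36

0.36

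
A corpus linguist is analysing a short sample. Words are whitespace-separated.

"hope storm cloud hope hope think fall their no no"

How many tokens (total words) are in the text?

Tokens: hope, storm, cloud, hope, hope, think, fall, their, no, no
N = 10

10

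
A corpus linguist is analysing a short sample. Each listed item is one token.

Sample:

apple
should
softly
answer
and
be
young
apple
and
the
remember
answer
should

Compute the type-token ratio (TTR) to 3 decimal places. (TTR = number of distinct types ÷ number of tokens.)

0.692

N = 13 tokens, V = 9 types.
TTR = V / N = 9 / 13 = 0.692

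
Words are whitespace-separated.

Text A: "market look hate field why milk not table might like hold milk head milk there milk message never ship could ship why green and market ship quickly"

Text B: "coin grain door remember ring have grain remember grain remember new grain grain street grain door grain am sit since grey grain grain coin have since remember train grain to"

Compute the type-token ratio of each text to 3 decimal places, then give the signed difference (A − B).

0.274

TTR(A) = 20/27 = 0.741
TTR(B) = 14/30 = 0.467
Difference = 0.741 − 0.467 = 0.274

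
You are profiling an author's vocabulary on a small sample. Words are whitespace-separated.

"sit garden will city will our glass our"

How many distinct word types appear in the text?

6

Distinct types: {city, garden, glass, our, sit, will}
V = 6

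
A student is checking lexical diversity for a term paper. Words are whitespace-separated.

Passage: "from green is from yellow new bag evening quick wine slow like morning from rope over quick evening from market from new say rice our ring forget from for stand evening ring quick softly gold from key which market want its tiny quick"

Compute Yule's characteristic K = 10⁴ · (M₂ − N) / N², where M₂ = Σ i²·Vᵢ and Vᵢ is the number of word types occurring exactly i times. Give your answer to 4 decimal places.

356.9497

Frequencies: from:7, quick:4, evening:3, new:2, market:2, ring:2, green:1, is:1, yellow:1, bag:1, wine:1, slow:1, like:1, morning:1, rope:1, over:1, say:1, rice:1, our:1, forget:1, … (9 more, each freq 1)
N = 43. Frequency spectrum: V_1=23, V_2=3, V_3=1, V_4=1, V_7=1
M₂ = 1²·23 + 2²·3 + 3²·1 + 4²·1 + 7²·1 = 109
K = 10000 × (109 − 43) / 43² = 356.9497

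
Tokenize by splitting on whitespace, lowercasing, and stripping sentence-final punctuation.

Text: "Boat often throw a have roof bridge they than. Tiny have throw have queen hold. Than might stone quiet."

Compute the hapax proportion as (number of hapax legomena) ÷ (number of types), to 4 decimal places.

Frequencies: have:3, throw:2, than:2, boat:1, often:1, a:1, roof:1, bridge:1, they:1, tiny:1, queen:1, hold:1, might:1, stone:1, quiet:1
Hapax count = 12; type count = 15.
Ratio = 12 / 15 = 0.8000

0.8000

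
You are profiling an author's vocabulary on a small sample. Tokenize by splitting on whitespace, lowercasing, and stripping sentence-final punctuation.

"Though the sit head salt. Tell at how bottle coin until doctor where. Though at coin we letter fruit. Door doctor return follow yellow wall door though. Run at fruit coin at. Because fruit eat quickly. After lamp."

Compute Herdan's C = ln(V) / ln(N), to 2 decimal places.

0.91

N = 38, V = 27.
ln(V) = 3.295837, ln(N) = 3.637586
C = 3.295837 / 3.637586 = 0.91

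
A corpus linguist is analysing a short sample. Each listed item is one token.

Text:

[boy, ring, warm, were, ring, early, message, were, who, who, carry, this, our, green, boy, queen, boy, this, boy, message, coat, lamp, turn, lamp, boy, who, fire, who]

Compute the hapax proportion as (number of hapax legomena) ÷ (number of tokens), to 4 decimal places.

0.3214

Frequencies: boy:5, who:4, ring:2, were:2, message:2, this:2, lamp:2, warm:1, early:1, carry:1, our:1, green:1, queen:1, coat:1, turn:1, fire:1
Hapax count = 9; token count = 28.
Ratio = 9 / 28 = 0.3214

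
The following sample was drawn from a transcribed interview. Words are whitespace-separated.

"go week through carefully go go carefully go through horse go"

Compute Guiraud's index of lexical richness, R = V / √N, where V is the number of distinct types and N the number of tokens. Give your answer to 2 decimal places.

N = 11, V = 5.
√N = 3.316625
R = 5 / 3.316625 = 1.51

1.51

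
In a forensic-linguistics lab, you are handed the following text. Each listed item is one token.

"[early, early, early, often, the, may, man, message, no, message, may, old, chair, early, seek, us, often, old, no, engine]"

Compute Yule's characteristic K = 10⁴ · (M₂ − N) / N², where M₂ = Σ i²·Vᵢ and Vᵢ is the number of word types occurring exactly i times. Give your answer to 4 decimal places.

Frequencies: early:4, often:2, may:2, message:2, no:2, old:2, the:1, man:1, chair:1, seek:1, us:1, engine:1
N = 20. Frequency spectrum: V_1=6, V_2=5, V_4=1
M₂ = 1²·6 + 2²·5 + 4²·1 = 42
K = 10000 × (42 − 20) / 20² = 550.0000

550.0000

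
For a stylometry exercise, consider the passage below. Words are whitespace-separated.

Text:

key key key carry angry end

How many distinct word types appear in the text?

4

Distinct types: {angry, carry, end, key}
V = 4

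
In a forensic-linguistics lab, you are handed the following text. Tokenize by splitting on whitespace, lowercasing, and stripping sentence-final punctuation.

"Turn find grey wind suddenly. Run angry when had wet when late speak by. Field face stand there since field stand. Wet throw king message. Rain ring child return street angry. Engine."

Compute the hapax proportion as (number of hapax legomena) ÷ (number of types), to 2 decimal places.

Frequencies: angry:2, when:2, wet:2, field:2, stand:2, turn:1, find:1, grey:1, wind:1, suddenly:1, run:1, had:1, late:1, speak:1, by:1, face:1, there:1, since:1, throw:1, king:1, … (7 more, each freq 1)
Hapax count = 22; type count = 27.
Ratio = 22 / 27 = 0.81

0.81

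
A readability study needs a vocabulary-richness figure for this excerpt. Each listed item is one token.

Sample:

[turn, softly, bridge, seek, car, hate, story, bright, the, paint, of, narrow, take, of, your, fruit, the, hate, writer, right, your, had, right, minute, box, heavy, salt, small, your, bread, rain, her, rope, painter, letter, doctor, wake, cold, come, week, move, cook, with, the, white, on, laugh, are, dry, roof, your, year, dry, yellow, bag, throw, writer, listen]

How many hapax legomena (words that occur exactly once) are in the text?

41

Frequencies: your:4, the:3, hate:2, of:2, writer:2, right:2, dry:2, turn:1, softly:1, bridge:1, seek:1, car:1, story:1, bright:1, paint:1, narrow:1, take:1, fruit:1, had:1, minute:1, … (28 more, each freq 1)
Hapax (freq=1): are, bag, box, bread, bridge, bright, car, cold, come, cook, doctor, fruit, had, heavy, her, laugh, letter, listen, minute, move, narrow, on, paint, painter, rain, roof, rope, salt, seek, small, softly, story, take, throw, turn, wake, week, white, with, year, yellow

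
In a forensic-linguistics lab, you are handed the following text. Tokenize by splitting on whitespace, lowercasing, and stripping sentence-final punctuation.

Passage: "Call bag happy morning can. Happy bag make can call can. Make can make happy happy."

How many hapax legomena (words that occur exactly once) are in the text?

1

Frequencies: happy:4, can:4, make:3, call:2, bag:2, morning:1
Hapax (freq=1): morning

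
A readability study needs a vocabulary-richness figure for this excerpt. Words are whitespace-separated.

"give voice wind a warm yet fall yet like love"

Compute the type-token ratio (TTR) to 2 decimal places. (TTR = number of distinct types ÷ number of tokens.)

0.90

N = 10 tokens, V = 9 types.
TTR = V / N = 9 / 10 = 0.90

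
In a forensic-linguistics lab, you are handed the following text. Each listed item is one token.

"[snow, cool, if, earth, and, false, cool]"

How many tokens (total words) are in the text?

Tokens: snow, cool, if, earth, and, false, cool
N = 7

7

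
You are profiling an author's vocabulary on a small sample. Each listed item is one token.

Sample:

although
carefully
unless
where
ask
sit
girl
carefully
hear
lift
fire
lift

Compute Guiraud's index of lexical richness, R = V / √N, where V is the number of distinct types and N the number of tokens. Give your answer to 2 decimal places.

2.89

N = 12, V = 10.
√N = 3.464102
R = 10 / 3.464102 = 2.89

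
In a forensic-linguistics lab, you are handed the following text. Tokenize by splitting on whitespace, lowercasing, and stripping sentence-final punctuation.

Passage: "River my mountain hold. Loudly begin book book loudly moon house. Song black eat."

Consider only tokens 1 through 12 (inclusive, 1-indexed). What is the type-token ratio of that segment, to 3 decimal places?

0.833

Segment tokens 1–12: river, my, mountain, hold, loudly, begin, book, book, loudly, moon, house, song
Segment N = 12, segment V = 10.
TTR = 10 / 12 = 0.833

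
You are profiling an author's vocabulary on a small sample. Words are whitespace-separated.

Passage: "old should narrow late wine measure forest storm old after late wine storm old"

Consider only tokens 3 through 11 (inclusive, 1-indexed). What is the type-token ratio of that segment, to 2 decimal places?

Segment tokens 3–11: narrow, late, wine, measure, forest, storm, old, after, late
Segment N = 9, segment V = 8.
TTR = 8 / 9 = 0.89

0.89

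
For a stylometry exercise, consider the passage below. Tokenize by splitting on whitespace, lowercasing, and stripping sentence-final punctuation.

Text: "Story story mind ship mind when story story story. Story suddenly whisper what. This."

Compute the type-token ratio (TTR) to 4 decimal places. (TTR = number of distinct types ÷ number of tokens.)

N = 14 tokens, V = 8 types.
TTR = V / N = 8 / 14 = 0.5714

0.5714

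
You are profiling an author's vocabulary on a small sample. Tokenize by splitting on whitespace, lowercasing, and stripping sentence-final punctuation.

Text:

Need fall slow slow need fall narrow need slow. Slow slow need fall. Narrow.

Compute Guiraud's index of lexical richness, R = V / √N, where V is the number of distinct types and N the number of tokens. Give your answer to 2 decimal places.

1.07

N = 14, V = 4.
√N = 3.741657
R = 4 / 3.741657 = 1.07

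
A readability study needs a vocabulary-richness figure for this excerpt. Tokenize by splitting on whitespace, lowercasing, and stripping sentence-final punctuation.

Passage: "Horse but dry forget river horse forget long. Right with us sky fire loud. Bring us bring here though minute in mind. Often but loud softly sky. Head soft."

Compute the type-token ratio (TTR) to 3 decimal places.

N = 29 tokens, V = 22 types.
TTR = V / N = 22 / 29 = 0.759

0.759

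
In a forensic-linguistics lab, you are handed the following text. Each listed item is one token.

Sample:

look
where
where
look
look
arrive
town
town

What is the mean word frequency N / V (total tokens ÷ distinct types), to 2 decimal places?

N = 8 tokens, V = 4 types.
Mean frequency = N / V = 8 / 4 = 2.00

2.00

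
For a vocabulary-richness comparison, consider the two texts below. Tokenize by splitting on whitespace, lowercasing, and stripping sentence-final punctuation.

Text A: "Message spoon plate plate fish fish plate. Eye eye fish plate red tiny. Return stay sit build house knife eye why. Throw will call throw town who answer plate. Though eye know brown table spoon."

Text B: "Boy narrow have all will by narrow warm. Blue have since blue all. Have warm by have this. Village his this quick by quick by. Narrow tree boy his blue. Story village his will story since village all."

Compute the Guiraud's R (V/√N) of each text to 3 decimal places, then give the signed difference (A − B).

1.624

A: V=24, N=35, R=4.057
B: V=15, N=38, R=2.433
Difference = 4.057 − 2.433 = 1.624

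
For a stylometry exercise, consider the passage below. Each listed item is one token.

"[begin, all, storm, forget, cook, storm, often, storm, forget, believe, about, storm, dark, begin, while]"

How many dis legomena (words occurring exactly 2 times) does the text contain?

Frequencies: storm:4, begin:2, forget:2, all:1, cook:1, often:1, believe:1, about:1, dark:1, while:1
Words with frequency 2: begin, forget

2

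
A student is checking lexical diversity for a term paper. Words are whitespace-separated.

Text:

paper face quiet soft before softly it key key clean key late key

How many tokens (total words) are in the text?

Tokens: paper, face, quiet, soft, before, softly, it, key, key, clean, key, late, key
N = 13

13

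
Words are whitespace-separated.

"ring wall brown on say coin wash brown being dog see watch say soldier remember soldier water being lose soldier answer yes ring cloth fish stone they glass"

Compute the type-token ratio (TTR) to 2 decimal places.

0.79

N = 28 tokens, V = 22 types.
TTR = V / N = 22 / 28 = 0.79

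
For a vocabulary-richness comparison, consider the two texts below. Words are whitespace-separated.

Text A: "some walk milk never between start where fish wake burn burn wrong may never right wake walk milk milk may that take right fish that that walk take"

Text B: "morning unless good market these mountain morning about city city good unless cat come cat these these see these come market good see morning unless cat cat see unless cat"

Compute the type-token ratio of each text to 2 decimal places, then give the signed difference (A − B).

0.17

TTR(A) = 15/28 = 0.54
TTR(B) = 11/30 = 0.37
Difference = 0.54 − 0.37 = 0.17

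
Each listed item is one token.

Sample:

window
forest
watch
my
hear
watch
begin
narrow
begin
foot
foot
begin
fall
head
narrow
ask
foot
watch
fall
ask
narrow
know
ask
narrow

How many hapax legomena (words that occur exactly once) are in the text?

Frequencies: narrow:4, watch:3, begin:3, foot:3, ask:3, fall:2, window:1, forest:1, my:1, hear:1, head:1, know:1
Hapax (freq=1): forest, head, hear, know, my, window

6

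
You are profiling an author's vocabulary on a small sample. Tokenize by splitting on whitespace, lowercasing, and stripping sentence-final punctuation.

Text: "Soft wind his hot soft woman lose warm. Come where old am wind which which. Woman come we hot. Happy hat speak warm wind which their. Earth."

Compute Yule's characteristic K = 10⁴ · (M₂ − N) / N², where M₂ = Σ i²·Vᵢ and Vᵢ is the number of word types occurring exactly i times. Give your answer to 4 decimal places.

301.7833

Frequencies: wind:3, which:3, soft:2, hot:2, woman:2, warm:2, come:2, his:1, lose:1, where:1, old:1, am:1, we:1, happy:1, hat:1, speak:1, their:1, earth:1
N = 27. Frequency spectrum: V_1=11, V_2=5, V_3=2
M₂ = 1²·11 + 2²·5 + 3²·2 = 49
K = 10000 × (49 − 27) / 27² = 301.7833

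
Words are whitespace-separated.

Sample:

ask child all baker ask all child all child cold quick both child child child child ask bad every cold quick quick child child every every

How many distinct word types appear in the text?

9

Distinct types: {all, ask, bad, baker, both, child, cold, every, quick}
V = 9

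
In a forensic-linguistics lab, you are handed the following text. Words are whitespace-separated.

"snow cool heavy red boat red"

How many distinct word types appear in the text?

Distinct types: {boat, cool, heavy, red, snow}
V = 5

5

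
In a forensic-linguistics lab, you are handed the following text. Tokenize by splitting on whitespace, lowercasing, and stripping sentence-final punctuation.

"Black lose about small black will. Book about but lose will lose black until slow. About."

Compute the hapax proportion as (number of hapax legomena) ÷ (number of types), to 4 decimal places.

0.5556

Frequencies: black:3, lose:3, about:3, will:2, small:1, book:1, but:1, until:1, slow:1
Hapax count = 5; type count = 9.
Ratio = 5 / 9 = 0.5556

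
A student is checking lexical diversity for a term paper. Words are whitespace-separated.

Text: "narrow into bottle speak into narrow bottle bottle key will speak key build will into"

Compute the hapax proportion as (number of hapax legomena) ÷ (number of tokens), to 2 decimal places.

0.07

Frequencies: into:3, bottle:3, narrow:2, speak:2, key:2, will:2, build:1
Hapax count = 1; token count = 15.
Ratio = 1 / 15 = 0.07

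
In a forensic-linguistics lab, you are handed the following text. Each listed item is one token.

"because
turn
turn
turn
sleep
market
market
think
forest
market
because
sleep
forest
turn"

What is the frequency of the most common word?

Frequencies: turn:4, market:3, because:2, sleep:2, forest:2, think:1
Most common: 'turn' with frequency 4.

4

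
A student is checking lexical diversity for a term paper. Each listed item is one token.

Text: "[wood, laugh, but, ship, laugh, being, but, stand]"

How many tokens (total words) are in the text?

Tokens: wood, laugh, but, ship, laugh, being, but, stand
N = 8

8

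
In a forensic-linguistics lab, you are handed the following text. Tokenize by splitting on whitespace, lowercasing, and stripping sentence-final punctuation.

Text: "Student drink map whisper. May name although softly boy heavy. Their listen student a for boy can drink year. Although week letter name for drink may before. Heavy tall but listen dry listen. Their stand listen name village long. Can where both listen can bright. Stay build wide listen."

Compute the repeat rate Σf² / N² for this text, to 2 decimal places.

0.05

Frequencies: listen:6, drink:3, name:3, can:3, student:2, may:2, although:2, boy:2, heavy:2, their:2, for:2, map:1, whisper:1, softly:1, a:1, year:1, week:1, letter:1, before:1, tall:1, … (11 more, each freq 1)
Σf² = 111; N² = 2401
Repeat rate = 111 / 2401 = 0.05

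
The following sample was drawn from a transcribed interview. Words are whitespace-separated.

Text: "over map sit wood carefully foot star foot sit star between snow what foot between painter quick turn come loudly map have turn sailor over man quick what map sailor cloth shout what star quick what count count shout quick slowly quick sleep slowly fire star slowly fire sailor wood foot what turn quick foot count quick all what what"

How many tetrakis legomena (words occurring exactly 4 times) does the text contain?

1

Frequencies: what:7, quick:7, foot:5, star:4, map:3, turn:3, sailor:3, count:3, slowly:3, over:2, sit:2, wood:2, between:2, shout:2, fire:2, carefully:1, snow:1, painter:1, come:1, loudly:1, … (5 more, each freq 1)
Words with frequency 4: star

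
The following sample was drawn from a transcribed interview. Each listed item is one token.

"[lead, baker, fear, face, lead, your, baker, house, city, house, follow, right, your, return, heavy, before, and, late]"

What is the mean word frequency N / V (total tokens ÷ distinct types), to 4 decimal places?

N = 18 tokens, V = 14 types.
Mean frequency = N / V = 18 / 14 = 1.2857

1.2857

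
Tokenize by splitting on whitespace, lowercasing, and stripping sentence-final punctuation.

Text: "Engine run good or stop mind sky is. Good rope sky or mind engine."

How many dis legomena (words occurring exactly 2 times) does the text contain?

5

Frequencies: engine:2, good:2, or:2, mind:2, sky:2, run:1, stop:1, is:1, rope:1
Words with frequency 2: engine, good, mind, or, sky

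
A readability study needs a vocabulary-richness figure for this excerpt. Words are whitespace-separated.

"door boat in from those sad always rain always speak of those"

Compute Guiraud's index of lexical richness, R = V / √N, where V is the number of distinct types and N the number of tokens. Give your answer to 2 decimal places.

2.89

N = 12, V = 10.
√N = 3.464102
R = 10 / 3.464102 = 2.89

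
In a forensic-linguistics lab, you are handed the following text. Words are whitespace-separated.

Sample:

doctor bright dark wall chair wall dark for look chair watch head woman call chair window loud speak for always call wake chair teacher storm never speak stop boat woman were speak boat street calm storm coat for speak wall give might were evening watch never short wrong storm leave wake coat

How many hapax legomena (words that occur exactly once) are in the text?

Frequencies: chair:4, speak:4, wall:3, for:3, storm:3, dark:2, watch:2, woman:2, call:2, wake:2, never:2, boat:2, were:2, coat:2, doctor:1, bright:1, look:1, head:1, window:1, loud:1, … (11 more, each freq 1)
Hapax (freq=1): always, bright, calm, doctor, evening, give, head, leave, look, loud, might, short, stop, street, teacher, window, wrong

17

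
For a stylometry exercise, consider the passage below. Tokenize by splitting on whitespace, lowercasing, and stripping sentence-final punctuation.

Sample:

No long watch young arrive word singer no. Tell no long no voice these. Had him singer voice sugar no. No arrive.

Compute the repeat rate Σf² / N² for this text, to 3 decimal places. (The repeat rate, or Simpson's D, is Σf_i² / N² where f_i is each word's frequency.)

Frequencies: no:6, long:2, arrive:2, singer:2, voice:2, watch:1, young:1, word:1, tell:1, these:1, had:1, him:1, sugar:1
Σf² = 60; N² = 484
Repeat rate = 60 / 484 = 0.124

0.124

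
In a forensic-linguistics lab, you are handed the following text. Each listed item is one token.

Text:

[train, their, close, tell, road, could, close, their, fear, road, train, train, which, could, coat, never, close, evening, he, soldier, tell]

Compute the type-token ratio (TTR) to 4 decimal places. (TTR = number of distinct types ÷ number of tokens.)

0.6190

N = 21 tokens, V = 13 types.
TTR = V / N = 13 / 21 = 0.6190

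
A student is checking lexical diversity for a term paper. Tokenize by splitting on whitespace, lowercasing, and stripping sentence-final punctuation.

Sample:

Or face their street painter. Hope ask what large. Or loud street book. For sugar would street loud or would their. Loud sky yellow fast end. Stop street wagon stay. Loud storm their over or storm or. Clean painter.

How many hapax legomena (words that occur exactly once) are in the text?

17

Frequencies: or:5, street:4, loud:4, their:3, painter:2, would:2, storm:2, face:1, hope:1, ask:1, what:1, large:1, book:1, for:1, sugar:1, sky:1, yellow:1, fast:1, end:1, stop:1, … (4 more, each freq 1)
Hapax (freq=1): ask, book, clean, end, face, fast, for, hope, large, over, sky, stay, stop, sugar, wagon, what, yellow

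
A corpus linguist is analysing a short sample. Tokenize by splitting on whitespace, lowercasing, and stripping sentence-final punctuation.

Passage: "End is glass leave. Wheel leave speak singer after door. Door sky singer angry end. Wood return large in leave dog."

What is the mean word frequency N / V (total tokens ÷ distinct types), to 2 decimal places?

N = 21 tokens, V = 16 types.
Mean frequency = N / V = 21 / 16 = 1.31

1.31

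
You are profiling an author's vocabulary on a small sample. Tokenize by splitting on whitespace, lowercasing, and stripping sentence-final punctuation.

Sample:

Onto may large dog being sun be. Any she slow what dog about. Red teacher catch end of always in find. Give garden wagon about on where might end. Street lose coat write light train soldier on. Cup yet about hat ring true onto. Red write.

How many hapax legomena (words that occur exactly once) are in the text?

Frequencies: about:3, onto:2, dog:2, red:2, end:2, on:2, write:2, may:1, large:1, being:1, sun:1, be:1, any:1, she:1, slow:1, what:1, teacher:1, catch:1, of:1, always:1, … (18 more, each freq 1)
Hapax (freq=1): always, any, be, being, catch, coat, cup, find, garden, give, hat, in, large, light, lose, may, might, of, ring, she, slow, soldier, street, sun, teacher, train, true, wagon, what, where, yet

31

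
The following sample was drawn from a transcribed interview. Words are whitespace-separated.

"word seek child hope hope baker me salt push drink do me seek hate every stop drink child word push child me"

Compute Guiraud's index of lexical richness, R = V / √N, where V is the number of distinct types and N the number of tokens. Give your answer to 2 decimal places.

2.77

N = 22, V = 13.
√N = 4.690416
R = 13 / 4.690416 = 2.77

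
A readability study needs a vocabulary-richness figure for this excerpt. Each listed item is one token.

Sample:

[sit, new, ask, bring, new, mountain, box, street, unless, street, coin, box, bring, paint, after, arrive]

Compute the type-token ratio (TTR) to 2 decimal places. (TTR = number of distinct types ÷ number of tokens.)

N = 16 tokens, V = 12 types.
TTR = V / N = 12 / 16 = 0.75

0.75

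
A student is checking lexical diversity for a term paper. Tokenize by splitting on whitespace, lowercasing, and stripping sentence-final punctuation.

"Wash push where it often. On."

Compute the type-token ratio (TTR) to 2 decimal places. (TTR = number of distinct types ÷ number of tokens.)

1.00

N = 6 tokens, V = 6 types.
TTR = V / N = 6 / 6 = 1.00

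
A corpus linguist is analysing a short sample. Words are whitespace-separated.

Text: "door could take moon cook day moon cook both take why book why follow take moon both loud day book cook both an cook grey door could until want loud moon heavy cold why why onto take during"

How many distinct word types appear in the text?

19

Distinct types: {an, book, both, cold, cook, could, day, door, during, follow, grey, heavy, loud, moon, onto, take, until, want, why}
V = 19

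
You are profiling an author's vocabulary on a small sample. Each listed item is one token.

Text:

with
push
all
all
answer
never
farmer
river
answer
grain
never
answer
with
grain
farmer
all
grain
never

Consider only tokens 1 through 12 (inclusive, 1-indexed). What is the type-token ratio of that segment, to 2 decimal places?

Segment tokens 1–12: with, push, all, all, answer, never, farmer, river, answer, grain, never, answer
Segment N = 12, segment V = 8.
TTR = 8 / 12 = 0.67

0.67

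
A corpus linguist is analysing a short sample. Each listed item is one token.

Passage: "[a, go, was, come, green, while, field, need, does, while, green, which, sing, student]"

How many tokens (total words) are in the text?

14

Tokens: a, go, was, come, green, while, field, need, does, while, green, which, sing, student
N = 14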